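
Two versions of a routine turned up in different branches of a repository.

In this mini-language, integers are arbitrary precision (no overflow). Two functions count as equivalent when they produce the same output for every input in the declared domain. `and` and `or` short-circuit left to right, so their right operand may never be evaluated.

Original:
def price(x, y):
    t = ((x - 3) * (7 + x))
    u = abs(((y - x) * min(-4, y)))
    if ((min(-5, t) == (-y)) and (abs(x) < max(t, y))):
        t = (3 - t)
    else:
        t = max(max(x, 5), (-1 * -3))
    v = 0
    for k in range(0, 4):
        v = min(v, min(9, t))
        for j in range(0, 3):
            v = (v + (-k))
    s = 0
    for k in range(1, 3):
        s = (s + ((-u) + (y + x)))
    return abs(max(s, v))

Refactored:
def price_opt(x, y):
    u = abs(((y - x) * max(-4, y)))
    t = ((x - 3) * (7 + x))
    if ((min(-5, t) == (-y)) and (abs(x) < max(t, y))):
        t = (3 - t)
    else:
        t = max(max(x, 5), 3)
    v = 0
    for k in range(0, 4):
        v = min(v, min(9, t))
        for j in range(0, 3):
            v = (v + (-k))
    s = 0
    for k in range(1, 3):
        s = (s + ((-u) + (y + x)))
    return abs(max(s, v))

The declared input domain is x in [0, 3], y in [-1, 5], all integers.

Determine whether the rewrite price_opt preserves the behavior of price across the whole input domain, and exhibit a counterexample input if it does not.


Input x=0, y=-1: 10 from price versus 4 from price_opt.
verdict: not equivalent; witness: x=0, y=-1


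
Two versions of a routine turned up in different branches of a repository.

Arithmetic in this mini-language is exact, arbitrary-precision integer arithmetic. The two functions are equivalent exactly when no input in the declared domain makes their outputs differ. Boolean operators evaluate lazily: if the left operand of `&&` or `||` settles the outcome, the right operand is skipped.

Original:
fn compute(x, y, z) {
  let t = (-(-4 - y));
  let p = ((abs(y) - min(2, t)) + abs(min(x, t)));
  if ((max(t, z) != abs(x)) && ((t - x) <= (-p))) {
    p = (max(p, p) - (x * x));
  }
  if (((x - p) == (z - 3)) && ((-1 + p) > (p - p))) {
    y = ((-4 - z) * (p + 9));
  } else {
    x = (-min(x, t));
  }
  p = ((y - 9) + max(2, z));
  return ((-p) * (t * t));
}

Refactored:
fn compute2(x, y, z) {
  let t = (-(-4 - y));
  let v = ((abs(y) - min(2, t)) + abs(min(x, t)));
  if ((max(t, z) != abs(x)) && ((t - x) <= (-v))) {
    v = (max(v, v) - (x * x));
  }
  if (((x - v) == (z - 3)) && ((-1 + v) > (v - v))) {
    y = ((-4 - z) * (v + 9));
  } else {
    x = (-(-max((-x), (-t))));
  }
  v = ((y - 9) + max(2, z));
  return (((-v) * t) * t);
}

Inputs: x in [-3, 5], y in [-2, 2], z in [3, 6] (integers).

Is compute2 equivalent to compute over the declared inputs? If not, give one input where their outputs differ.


Differences: min/max/abs usage differs; and local variable names differ — yet all 180 inputs agree.
verdict: equivalent


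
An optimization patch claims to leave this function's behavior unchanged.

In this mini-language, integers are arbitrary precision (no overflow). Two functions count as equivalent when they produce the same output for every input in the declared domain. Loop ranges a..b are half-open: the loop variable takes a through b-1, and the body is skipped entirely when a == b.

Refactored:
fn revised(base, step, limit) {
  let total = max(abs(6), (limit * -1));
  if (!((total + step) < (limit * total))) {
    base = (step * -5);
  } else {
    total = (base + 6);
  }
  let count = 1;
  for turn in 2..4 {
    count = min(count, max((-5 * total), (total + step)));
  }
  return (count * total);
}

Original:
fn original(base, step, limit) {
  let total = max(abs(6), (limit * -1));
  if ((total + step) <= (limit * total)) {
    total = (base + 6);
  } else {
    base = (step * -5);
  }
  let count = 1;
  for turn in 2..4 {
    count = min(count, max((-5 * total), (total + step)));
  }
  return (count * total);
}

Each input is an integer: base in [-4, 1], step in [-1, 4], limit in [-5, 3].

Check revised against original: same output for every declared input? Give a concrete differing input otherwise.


Run the pair on base=-4, step=0, limit=1.
original: total becomes 6; next ((total + step) <= (limit * total)) evaluates to true; next total becomes 2; next count becomes 1; next at turn=2:; next count becomes 1; next at turn=3:; next count becomes 1; next final value 2
revised: total becomes 6; next (!((total + step) < (limit * total))) evaluates to true; next base becomes 0; next count becomes 1; next at turn=2:; next count becomes 1; next at turn=3:; next count becomes 1; next final value 6
2 != 6, so the rewrite changes behavior.
verdict: not equivalent; witness: base=-4, step=0, limit=1


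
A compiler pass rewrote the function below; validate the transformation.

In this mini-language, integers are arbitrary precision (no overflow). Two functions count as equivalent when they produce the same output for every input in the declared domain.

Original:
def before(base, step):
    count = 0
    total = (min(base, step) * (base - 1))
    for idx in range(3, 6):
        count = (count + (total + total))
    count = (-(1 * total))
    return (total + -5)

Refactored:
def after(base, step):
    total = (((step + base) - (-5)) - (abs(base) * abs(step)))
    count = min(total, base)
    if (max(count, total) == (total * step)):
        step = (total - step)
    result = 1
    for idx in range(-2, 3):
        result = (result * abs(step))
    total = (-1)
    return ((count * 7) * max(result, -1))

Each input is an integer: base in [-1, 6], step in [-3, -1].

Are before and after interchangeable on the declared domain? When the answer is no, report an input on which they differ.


Evaluate both at base=-1, step=-3.
before: count becomes 0; next total becomes 6; next at idx=3:; next count becomes 12; next at idx=4:; next count becomes 24; next at idx=5:; next count becomes 36; next count becomes -6; next final value 1
after: total becomes -2; next count becomes -2; next (max(count, total) == (total * step)) evaluates to false; next result becomes 1; next at idx=-2:; next result becomes 3; next at idx=-1:; next result becomes 9; next at idx=0:; next result becomes 27; next at idx=1:; next result becomes 81; next at idx=2:; next result becomes 243; next total becomes -1; next final value -3402
1 against -3402: the behavior changed.
verdict: not equivalent; witness: base=-1, step=-3


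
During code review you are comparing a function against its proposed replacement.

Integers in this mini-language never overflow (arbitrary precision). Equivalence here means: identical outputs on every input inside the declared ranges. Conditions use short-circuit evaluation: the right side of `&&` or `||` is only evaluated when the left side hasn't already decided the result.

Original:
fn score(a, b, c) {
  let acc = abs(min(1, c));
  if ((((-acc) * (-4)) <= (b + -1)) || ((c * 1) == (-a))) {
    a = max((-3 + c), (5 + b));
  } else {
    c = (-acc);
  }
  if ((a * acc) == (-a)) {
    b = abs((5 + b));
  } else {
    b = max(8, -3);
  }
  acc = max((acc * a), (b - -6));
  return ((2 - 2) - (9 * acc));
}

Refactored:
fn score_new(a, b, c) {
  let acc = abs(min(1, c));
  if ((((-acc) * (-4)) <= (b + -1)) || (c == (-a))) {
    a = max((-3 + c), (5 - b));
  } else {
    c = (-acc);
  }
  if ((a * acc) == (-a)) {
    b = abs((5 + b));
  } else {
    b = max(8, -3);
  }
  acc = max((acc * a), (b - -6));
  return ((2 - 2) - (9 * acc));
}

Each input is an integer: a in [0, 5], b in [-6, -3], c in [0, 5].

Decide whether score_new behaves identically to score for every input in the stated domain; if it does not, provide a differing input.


Input a=0, b=-5, c=0: -54 from score versus -126 from score_new.
verdict: not equivalent; witness: a=0, b=-5, c=0


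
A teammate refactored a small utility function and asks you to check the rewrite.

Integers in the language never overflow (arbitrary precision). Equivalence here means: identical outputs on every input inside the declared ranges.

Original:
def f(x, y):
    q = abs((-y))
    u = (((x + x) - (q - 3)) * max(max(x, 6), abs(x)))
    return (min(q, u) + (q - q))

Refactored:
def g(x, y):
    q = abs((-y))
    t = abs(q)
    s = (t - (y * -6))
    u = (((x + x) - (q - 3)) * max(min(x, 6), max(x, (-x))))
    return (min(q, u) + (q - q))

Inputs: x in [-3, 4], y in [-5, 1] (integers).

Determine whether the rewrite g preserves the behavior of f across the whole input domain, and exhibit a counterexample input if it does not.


Evaluate both at x=-3, y=-5.
f: q=5, then u=-48, then returns -48
g: q=5, then t=5, then s=-25, then u=-24, then returns -24
-48 != -24, so the rewrite changes behavior.
verdict: not equivalent; witness: x=-3, y=-5


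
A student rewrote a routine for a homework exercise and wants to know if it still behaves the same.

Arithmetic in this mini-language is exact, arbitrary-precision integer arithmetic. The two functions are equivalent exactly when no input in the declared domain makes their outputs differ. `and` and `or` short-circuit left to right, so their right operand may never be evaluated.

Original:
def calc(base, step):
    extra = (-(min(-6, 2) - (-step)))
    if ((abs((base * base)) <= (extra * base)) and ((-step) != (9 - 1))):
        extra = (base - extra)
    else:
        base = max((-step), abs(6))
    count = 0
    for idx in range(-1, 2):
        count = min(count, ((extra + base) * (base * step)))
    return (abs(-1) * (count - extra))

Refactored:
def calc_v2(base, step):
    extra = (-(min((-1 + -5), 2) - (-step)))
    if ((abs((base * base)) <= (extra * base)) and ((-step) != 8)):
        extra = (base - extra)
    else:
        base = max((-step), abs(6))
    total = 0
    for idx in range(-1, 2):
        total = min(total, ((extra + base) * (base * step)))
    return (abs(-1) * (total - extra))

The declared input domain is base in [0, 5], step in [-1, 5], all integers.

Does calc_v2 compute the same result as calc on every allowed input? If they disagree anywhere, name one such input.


Side by side, the visible changes include: arithmetic usage differs; and constant usage differs; and local variable names differ.
One worked example (base=4, step=4) — calc: extra=2, then ((abs((base * base)) <= (extra * base)) and ((-step) != (9 - 1))) is false, then base=6, then count=0, then (idx=-1), then count=0, then (idx=0), then count=0, then (idx=1), then count=0, then returns -2; calc_v2: extra=2, then ((abs((base * base)) <= (extra * base)) and ((-step) != 8)) is false, then base=6, then total=0, then (idx=-1), then total=0, then (idx=0), then total=0, then (idx=1), then total=0, then returns -2; agreement on -2.
Across all 42 domain points the two functions coincide.
verdict: equivalent


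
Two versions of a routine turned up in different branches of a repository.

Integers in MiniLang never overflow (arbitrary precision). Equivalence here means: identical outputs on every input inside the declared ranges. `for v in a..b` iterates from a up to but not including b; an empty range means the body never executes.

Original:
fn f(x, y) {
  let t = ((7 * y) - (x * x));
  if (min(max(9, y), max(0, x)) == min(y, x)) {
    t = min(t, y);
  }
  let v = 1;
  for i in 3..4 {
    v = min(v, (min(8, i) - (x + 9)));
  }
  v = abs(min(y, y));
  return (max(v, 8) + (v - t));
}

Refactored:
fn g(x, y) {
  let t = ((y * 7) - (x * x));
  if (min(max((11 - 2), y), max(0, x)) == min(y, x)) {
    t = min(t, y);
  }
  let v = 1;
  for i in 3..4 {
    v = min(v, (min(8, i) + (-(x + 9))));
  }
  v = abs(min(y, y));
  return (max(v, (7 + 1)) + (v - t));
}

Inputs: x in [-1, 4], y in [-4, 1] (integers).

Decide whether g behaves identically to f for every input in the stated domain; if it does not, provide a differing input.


Equivalent — the differences include constant usage differs; and arithmetic usage differs, yet no declared input distinguishes the two.
One worked example (x=4, y=-1) — f: t=-23, then (min(max(9, y), max(0, x)) == min(y, x)) is false, then v=1, then (i=3), then v=-10, then v=1, then returns 32; g: t=-23, then (min(max((11 - 2), y), max(0, x)) == min(y, x)) is false, then v=1, then (i=3), then v=-10, then v=1, then returns 32; agreement on 32.
Across all 36 domain points the two functions coincide.
verdict: equivalent


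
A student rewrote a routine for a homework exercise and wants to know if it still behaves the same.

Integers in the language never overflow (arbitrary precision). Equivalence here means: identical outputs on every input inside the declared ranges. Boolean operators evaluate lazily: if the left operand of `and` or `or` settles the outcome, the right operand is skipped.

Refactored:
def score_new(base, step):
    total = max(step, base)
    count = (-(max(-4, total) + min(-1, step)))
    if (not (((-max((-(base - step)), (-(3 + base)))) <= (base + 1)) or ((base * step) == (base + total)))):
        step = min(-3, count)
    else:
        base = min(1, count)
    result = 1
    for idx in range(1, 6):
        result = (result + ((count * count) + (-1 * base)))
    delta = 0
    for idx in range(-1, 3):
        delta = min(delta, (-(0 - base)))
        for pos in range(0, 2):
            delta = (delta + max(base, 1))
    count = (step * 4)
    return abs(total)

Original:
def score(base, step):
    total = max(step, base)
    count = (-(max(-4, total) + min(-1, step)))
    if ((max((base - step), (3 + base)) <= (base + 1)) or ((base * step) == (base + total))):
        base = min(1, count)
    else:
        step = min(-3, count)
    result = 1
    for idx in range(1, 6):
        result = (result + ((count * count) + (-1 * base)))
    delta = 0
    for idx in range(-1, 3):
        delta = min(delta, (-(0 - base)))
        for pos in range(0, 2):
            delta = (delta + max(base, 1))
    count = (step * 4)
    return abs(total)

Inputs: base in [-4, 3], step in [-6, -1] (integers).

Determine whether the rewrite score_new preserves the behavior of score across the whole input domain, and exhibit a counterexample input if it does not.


One difference looks behavioral, but it never changes the outcome for any declared input.
Tracing base=-3, step=-2: score: total=-2, then count=4, then ((max((base - step), (3 + base)) <= (base + 1)) or ((base * step) == (base + total))) is false, then step=-3, then result=1, then (idx=1), then result=20, then (idx=2), then result=39, then (idx=3), then result=58, then (idx=4), then result=77, then (idx=5), then result=96, then delta=0, then (idx=-1), then delta=-3, then (pos=0), then delta=-2, then (pos=1), then delta=-1, then (idx=0), then delta=-3, then (pos=0), then delta=-2, then (pos=1), then delta=-1, then (idx=1), then delta=-3, then (pos=0), then delta=-2, then (pos=1), then delta=-1, then (idx=2), then delta=-3, then (pos=0), then delta=-2, then (pos=1), then delta=-1, then count=-12, then returns 2 | score_new: total=-2, then count=4, then (not (((-max((-(base - step)), (-(3 + base)))) <= (base + 1)) or ((base * step) == (base + total)))) is true, then step=-3, then result=1, then (idx=1), then result=20, then (idx=2), then result=39, then (idx=3), then result=58, then (idx=4), then result=77, then (idx=5), then result=96, then delta=0, then (idx=-1), then delta=-3, then (pos=0), then delta=-2, then (pos=1), then delta=-1, then (idx=0), then delta=-3, then (pos=0), then delta=-2, then (pos=1), then delta=-1, then (idx=1), then delta=-3, then (pos=0), then delta=-2, then (pos=1), then delta=-1, then (idx=2), then delta=-3, then (pos=0), then delta=-2, then (pos=1), then delta=-1, then count=-12, then returns 2 — matching result 2.
Checked all 48 inputs in the declared domain: the outputs agree on every one.
verdict: equivalent


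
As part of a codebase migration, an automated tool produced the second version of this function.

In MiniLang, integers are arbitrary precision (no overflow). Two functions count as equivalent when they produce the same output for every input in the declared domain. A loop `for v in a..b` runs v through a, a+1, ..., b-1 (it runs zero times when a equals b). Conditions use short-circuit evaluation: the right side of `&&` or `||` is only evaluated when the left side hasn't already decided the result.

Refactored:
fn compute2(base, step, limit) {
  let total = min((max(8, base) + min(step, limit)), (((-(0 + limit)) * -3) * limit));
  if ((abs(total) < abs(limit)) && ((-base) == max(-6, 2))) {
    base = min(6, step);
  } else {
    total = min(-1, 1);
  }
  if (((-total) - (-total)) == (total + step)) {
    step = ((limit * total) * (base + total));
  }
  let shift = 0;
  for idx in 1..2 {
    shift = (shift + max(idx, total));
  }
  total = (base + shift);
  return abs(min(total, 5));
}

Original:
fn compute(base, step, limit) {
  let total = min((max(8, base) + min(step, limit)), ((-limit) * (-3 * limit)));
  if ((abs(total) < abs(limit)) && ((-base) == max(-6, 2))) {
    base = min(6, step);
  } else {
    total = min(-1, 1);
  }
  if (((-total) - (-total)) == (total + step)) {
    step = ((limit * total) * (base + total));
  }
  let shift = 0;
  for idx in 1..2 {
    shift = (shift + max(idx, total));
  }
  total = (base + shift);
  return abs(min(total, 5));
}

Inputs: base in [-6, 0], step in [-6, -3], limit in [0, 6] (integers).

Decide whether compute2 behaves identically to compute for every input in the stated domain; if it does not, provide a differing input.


Behavior is preserved: although arithmetic usage differs; also constant usage differs, the outputs never diverge.
Tracing base=-6, step=-3, limit=1: compute: total := 3 | ((abs(total) < abs(limit)) && ((-base) == max(-6, 2))): false | total := -1 | (((-total) - (-total)) == (total + step)): false | shift := 0 | iter idx=1: | shift := 1 | total := -5 | result 5 | compute2: total := 3 | ((abs(total) < abs(limit)) && ((-base) == max(-6, 2))): false | total := -1 | (((-total) - (-total)) == (total + step)): false | shift := 0 | iter idx=1: | shift := 1 | total := -5 | result 5 — matching result 5.
Every one of the 196 inputs gives matching results.
verdict: equivalent


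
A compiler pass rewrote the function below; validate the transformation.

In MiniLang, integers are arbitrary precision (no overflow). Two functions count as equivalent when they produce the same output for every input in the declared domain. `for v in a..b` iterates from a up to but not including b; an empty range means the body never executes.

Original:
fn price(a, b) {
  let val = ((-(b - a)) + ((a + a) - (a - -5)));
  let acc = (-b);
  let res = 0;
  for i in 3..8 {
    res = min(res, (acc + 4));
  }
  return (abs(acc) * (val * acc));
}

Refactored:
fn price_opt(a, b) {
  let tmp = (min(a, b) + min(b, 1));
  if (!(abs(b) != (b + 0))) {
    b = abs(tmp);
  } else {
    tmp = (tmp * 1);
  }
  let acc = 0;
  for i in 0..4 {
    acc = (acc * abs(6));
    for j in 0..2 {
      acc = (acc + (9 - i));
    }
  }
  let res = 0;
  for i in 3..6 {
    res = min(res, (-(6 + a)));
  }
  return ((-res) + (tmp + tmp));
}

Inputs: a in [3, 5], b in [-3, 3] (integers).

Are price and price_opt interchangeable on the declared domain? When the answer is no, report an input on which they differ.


Try a=3, b=-3.
price: val = 4; acc = 3; res = 0; [i=3]; res = 0; [i=4]; res = 0; [i=5]; res = 0; [i=6]; res = 0; [i=7]; res = 0; return 36
price_opt: tmp = -6; (!(abs(b) != (b + 0))) -> false; tmp = -6; acc = 0; [i=0]; acc = 0; [j=0]; acc = 9; [j=1]; acc = 18; [i=1]; acc = 108; [j=0]; acc = 116; [j=1]; acc = 124; [i=2]; acc = 744; [j=0]; acc = 751; [j=1]; acc = 758; [i=3]; acc = 4548; [j=0]; acc = 4554; [j=1]; acc = 4560; res = 0; [i=3]; res = -9; [i=4]; res = -9; [i=5]; res = -9; return -3
36 against -3: the behavior changed.
verdict: not equivalent; witness: a=3, b=-3


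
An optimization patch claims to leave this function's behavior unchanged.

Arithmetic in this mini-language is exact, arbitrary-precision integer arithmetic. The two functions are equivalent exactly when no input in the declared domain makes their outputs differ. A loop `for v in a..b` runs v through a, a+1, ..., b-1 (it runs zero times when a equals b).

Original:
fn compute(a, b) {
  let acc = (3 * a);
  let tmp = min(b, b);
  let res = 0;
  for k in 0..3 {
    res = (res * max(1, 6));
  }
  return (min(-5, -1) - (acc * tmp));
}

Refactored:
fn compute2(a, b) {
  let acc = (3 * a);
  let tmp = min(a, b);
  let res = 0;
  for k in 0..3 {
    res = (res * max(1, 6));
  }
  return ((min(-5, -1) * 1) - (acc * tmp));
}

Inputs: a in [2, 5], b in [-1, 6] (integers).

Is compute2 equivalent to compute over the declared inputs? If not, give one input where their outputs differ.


Not equivalent: a=2, b=3 separates them (-23 vs -17).
compute: acc=6, then tmp=3, then res=0, then (k=0), then res=0, then (k=1), then res=0, then (k=2), then res=0, then returns -23
compute2: acc=6, then tmp=2, then res=0, then (k=0), then res=0, then (k=1), then res=0, then (k=2), then res=0, then returns -17
verdict: not equivalent; witness: a=2, b=3


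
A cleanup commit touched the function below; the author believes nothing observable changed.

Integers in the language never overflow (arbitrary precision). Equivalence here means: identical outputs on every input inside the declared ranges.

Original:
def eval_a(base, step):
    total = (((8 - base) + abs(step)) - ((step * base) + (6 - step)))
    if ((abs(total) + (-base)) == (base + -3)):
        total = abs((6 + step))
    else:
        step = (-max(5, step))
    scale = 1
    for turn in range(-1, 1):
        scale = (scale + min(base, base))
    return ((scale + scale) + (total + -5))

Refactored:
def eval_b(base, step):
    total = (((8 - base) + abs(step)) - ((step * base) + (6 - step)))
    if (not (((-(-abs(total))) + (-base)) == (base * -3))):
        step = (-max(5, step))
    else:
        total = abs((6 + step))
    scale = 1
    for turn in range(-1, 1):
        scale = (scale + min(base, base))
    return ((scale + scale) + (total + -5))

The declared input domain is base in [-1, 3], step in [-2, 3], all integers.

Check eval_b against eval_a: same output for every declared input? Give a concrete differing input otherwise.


Consider the input base=-1, step=-1.
eval_a: total becomes 2; next ((abs(total) + (-base)) == (base + -3)) evaluates to false; next step becomes -5; next scale becomes 1; next at turn=-1:; next scale becomes 0; next at turn=0:; next scale becomes -1; next final value -5
eval_b: total becomes 2; next (not (((-(-abs(total))) + (-base)) == (base * -3))) evaluates to false; next total becomes 5; next scale becomes 1; next at turn=-1:; next scale becomes 0; next at turn=0:; next scale becomes -1; next final value -2
-5 vs -2 — the two versions disagree here.
verdict: not equivalent; witness: base=-1, step=-1


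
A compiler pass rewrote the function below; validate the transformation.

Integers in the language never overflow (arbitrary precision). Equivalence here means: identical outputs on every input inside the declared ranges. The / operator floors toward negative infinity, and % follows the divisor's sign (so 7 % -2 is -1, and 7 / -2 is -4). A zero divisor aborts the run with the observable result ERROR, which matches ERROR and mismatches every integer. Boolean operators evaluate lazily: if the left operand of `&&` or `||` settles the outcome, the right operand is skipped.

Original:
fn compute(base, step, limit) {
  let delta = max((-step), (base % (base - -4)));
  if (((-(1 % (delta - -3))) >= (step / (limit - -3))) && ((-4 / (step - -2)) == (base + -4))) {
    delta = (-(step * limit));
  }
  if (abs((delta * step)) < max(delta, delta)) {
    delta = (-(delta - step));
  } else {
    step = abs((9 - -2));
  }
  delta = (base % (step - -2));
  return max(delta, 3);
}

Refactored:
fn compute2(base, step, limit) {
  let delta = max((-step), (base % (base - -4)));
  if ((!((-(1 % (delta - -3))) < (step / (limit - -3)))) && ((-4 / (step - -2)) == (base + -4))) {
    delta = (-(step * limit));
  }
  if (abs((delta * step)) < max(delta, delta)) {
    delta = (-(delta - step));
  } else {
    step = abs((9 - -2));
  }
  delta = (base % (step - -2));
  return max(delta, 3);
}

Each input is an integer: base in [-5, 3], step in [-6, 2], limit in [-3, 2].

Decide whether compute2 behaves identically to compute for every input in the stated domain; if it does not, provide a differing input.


Equivalent — the differences include boolean connective usage differs, comparison usage differs, yet no declared input distinguishes the two.
Spot check at base=-1, step=-3, limit=2 — compute: delta = 3; (((-(1 % (delta - -3))) >= (step / (limit - -3))) && ((-4 / (step - -2)) == (base + -4))) -> false; (abs((delta * step)) < max(delta, delta)) -> false; step = 11; delta = 12; return 12. compute2: delta = 3; ((!((-(1 % (delta - -3))) < (step / (limit - -3)))) && ((-4 / (step - -2)) == (base + -4))) -> false; (abs((delta * step)) < max(delta, delta)) -> false; step = 11; delta = 12; return 12. Both give 12.
Checked all 486 inputs in the declared domain: the outputs agree on every one.
verdict: equivalent


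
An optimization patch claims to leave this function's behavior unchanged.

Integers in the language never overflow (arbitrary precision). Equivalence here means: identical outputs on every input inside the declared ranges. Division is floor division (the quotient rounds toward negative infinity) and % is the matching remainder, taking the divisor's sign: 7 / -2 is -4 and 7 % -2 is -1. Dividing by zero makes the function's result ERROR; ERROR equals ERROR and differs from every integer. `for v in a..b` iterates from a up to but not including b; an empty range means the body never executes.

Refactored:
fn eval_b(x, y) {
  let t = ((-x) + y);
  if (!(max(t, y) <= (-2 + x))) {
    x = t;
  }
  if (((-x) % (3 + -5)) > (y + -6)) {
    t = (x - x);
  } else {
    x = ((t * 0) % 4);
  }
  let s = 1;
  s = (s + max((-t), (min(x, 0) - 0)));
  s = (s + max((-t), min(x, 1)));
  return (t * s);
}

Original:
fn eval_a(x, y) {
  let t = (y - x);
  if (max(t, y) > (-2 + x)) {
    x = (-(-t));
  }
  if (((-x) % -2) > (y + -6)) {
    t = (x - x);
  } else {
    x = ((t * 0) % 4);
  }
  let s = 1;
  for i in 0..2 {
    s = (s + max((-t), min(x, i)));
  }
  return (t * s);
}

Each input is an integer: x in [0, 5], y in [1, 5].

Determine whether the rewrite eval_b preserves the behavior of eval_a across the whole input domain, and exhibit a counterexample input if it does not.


Comparing the listings, the differences include: constant usage differs; also arithmetic usage differs; also local variable names differ; also min/max/abs usage differs; also boolean connective usage differs; also loop structure differs; also comparison usage differs.
Spot check at x=1, y=5 — eval_a: t = 4; (max(t, y) > (-2 + x)) -> true; x = 4; (((-x) % -2) > (y + -6)) -> true; t = 0; s = 1; [i=0]; s = 1; [i=1]; s = 2; return 0. eval_b: t = 4; (!(max(t, y) <= (-2 + x))) -> true; x = 4; (((-x) % (3 + -5)) > (y + -6)) -> true; t = 0; s = 1; s = 1; s = 2; return 0. Both give 0.
Sweeping the whole domain (30 inputs) finds no disagreement.
verdict: equivalent


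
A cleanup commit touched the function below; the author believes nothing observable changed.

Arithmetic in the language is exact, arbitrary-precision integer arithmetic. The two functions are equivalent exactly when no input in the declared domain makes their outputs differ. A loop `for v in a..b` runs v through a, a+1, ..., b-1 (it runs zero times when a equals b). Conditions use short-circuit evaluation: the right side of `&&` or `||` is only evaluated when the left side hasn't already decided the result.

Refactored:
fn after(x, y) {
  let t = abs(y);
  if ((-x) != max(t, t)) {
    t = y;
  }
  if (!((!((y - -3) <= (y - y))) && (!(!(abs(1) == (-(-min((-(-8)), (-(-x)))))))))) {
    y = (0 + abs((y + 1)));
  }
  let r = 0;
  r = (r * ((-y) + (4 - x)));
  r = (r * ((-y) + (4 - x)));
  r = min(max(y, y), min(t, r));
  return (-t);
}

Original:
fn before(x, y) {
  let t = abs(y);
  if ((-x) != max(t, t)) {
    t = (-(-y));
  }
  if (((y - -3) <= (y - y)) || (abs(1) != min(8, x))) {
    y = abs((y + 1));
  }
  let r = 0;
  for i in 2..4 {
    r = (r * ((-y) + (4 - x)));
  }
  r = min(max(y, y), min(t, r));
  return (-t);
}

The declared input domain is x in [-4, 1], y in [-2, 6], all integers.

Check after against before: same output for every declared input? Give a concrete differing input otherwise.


The two are interchangeable: boolean connective usage differs; also local variable names differ; also loop structure differs; also constant usage differs; also arithmetic usage differs; also comparison usage differs, and every declared input agrees.
As a probe, take x=0, y=6: before runs t becomes 6; next ((-x) != max(t, t)) evaluates to true; next t becomes 6; next (((y - -3) <= (y - y)) || (abs(1) != min(8, x))) evaluates to true; next y becomes 7; next r becomes 0; next at i=2:; next r becomes 0; next at i=3:; next r becomes 0; next r becomes 0; next final value -6; after runs t becomes 6; next ((-x) != max(t, t)) evaluates to true; next t becomes 6; next (!((!((y - -3) <= (y - y))) && (!(!(abs(1) == (-(-min((-(-8)), (-(-x)))))))))) evaluates to true; next y becomes 7; next r becomes 0; next r becomes 0; next r becomes 0; next r becomes 0; next final value -6; both end at -6.
Across all 54 domain points the two functions coincide.
verdict: equivalent


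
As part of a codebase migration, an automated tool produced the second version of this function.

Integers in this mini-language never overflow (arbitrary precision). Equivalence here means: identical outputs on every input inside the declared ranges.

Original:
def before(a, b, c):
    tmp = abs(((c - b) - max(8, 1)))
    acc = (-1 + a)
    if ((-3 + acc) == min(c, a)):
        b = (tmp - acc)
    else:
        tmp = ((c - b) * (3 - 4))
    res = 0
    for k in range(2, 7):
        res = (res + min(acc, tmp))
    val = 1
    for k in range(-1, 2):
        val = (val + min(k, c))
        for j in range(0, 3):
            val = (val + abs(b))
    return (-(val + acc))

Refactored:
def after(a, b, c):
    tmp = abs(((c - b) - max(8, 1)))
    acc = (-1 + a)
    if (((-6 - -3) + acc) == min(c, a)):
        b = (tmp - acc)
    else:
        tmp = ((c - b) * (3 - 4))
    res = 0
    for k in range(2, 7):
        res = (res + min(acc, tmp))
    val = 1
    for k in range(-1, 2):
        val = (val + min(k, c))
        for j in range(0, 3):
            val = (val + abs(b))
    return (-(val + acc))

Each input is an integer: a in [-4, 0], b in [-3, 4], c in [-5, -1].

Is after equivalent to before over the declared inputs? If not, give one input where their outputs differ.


This is a faithful refactor — arithmetic usage differs, and constant usage differs, but the computed results match everywhere.
Tracing a=-4, b=4, c=-3: before: tmp := 15 | acc := -5 | ((-3 + acc) == min(c, a)): false | tmp := 7 | res := 0 | iter k=2: | res := -5 | iter k=3: | res := -10 | iter k=4: | res := -15 | iter k=5: | res := -20 | iter k=6: | res := -25 | val := 1 | iter k=-1: | val := -2 | iter j=0: | val := 2 | iter j=1: | val := 6 | iter j=2: | val := 10 | iter k=0: | val := 7 | iter j=0: | val := 11 | iter j=1: | val := 15 | iter j=2: | val := 19 | iter k=1: | val := 16 | iter j=0: | val := 20 | iter j=1: | val := 24 | iter j=2: | val := 28 | result -23 | after: tmp := 15 | acc := -5 | (((-6 - -3) + acc) == min(c, a)): false | tmp := 7 | res := 0 | iter k=2: | res := -5 | iter k=3: | res := -10 | iter k=4: | res := -15 | iter k=5: | res := -20 | iter k=6: | res := -25 | val := 1 | iter k=-1: | val := -2 | iter j=0: | val := 2 | iter j=1: | val := 6 | iter j=2: | val := 10 | iter k=0: | val := 7 | iter j=0: | val := 11 | iter j=1: | val := 15 | iter j=2: | val := 19 | iter k=1: | val := 16 | iter j=0: | val := 20 | iter j=1: | val := 24 | iter j=2: | val := 28 | result -23 — matching result -23.
An exhaustive pass over the 200 declared inputs shows identical outputs.
verdict: equivalent


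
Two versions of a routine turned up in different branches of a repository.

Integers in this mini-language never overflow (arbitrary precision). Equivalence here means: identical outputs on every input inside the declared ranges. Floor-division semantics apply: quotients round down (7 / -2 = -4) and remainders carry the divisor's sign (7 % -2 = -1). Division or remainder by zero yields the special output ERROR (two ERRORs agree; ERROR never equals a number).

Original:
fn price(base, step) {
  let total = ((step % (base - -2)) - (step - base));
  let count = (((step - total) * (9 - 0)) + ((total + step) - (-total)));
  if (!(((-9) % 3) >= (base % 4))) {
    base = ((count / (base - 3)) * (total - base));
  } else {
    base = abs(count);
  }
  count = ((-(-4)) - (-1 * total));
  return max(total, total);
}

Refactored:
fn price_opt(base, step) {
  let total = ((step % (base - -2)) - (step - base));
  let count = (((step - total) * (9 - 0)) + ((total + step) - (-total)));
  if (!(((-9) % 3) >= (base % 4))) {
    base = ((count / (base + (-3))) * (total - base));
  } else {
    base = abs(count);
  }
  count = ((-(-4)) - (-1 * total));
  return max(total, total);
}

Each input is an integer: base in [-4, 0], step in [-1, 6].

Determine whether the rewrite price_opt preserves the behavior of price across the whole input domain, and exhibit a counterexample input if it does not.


Reading the diff, among the changes: arithmetic usage differs.
Spot check at base=-3, step=3 — price: total=-6, then count=72, then (!(((-9) % 3) >= (base % 4))) is true, then base=36, then count=-2, then returns -6. price_opt: total=-6, then count=72, then (!(((-9) % 3) >= (base % 4))) is true, then base=36, then count=-2, then returns -6. Both give -6.
Across all 40 domain points the two functions coincide.
verdict: equivalent


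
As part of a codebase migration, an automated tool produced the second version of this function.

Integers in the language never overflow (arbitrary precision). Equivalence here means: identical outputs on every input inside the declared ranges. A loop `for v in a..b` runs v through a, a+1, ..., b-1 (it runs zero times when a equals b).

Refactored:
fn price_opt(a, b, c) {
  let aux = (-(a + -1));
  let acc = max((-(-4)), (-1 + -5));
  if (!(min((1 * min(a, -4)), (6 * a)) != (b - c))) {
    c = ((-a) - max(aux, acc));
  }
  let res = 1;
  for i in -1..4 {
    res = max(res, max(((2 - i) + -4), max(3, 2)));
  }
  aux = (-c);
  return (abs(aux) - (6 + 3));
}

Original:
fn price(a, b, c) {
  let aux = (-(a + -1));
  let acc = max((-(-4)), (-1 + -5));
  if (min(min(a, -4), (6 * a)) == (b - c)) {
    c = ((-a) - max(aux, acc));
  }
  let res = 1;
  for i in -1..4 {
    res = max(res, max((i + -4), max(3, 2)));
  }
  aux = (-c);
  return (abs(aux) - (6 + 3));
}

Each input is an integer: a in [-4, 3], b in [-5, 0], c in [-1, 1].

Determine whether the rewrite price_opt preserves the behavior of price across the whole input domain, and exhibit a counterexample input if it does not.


The two versions differ — the changes include constant usage differs; also arithmetic usage differs; also boolean connective usage differs; also comparison usage differs.
Tracing a=0, b=-2, c=0: price: aux = 1; acc = 4; (min(min(a, -4), (6 * a)) == (b - c)) -> false; res = 1; [i=-1]; res = 3; [i=0]; res = 3; [i=1]; res = 3; [i=2]; res = 3; [i=3]; res = 3; aux = 0; return -9 | price_opt: aux = 1; acc = 4; (!(min((1 * min(a, -4)), (6 * a)) != (b - c))) -> false; res = 1; [i=-1]; res = 3; [i=0]; res = 3; [i=1]; res = 3; [i=2]; res = 3; [i=3]; res = 3; aux = 0; return -9 — matching result -9.
Every one of the 144 inputs gives matching results.
verdict: equivalent


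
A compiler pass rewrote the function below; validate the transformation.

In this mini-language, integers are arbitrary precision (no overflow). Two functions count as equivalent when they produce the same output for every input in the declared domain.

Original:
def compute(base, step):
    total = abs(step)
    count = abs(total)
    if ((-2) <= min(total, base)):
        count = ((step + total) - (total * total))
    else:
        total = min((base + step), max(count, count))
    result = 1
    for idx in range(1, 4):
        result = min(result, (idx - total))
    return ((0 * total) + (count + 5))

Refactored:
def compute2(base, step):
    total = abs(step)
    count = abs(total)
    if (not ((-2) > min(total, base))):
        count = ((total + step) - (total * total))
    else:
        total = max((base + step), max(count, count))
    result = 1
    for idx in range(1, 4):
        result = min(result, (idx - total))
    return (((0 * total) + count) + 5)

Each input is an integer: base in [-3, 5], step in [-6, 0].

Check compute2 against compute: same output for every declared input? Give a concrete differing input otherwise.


The suspicious edit (`min((base + step), max(count, count))` became `max((base + step), max(count, count))`) never changes the result for any input inside the declared domain; all 63 inputs agree.
verdict: equivalent


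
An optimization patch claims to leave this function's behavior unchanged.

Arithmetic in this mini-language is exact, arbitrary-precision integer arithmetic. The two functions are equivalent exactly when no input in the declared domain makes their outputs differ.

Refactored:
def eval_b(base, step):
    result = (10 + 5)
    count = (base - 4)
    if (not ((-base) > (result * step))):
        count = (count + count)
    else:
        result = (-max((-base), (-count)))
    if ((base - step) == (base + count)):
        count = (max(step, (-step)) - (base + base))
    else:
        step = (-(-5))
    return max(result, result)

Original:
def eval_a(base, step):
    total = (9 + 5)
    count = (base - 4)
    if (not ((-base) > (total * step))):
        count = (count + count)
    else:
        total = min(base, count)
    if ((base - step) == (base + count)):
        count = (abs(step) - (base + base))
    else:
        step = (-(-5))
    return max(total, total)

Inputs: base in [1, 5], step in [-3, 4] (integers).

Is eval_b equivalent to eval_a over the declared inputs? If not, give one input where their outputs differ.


At base=1, step=0: eval_a gives 14, eval_b gives 15.
verdict: not equivalent; witness: base=1, step=0


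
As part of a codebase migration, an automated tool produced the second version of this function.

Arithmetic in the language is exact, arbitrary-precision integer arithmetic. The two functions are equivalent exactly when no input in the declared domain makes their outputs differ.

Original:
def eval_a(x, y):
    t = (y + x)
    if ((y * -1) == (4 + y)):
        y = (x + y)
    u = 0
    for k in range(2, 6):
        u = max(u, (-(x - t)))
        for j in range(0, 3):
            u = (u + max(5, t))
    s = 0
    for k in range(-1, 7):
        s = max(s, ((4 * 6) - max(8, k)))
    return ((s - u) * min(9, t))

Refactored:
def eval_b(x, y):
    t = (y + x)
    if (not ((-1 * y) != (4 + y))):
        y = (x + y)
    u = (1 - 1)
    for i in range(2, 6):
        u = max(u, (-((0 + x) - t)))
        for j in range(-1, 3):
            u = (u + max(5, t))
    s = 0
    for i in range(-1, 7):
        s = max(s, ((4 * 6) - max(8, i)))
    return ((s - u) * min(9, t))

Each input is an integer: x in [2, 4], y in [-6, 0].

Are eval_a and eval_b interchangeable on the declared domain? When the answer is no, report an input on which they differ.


On input x=2, y=-6, eval_a returns 176 while eval_b returns 256.
verdict: not equivalent; witness: x=2, y=-6


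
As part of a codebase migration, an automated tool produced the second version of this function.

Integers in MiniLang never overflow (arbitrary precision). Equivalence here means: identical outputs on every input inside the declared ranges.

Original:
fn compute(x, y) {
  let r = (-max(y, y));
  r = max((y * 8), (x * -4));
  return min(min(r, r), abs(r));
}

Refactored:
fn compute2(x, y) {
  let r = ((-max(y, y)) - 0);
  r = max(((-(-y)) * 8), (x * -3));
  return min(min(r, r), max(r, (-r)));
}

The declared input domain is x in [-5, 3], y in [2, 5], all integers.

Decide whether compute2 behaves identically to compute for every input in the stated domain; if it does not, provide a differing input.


Evaluate both at x=-5, y=2.
compute: r becomes -2; next r becomes 20; next final value 20
compute2: r becomes -2; next r becomes 16; next final value 16
20 and 16 differ, so these are not the same function on this domain.
verdict: not equivalent; witness: x=-5, y=2
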